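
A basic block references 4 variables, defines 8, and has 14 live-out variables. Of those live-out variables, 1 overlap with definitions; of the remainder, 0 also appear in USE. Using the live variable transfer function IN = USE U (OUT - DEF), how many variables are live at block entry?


OUT - DEF: 14 - 1 = 13
|IN| = |USE| + |OUT - DEF| - |USE ∩ (OUT - DEF)| = 4 + 13 - 0 = 17

17


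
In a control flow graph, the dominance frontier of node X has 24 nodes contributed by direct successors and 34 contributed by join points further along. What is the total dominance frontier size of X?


DF(X) = direct successor contributions + join point contributions
= 24 + 34 = 58

58


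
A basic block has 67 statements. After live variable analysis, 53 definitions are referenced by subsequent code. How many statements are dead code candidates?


Dead code = total statements - live definitions
= 67 - 53 = 14

14


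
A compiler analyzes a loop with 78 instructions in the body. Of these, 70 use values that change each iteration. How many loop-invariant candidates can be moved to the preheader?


Invariant candidates = total - loop-dependent
= 78 - 70 = 8

8


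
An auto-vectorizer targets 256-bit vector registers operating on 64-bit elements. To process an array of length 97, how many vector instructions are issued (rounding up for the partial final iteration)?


Width = 256 / 64 = 4 elements per vector op
Iterations = ceil(97 / 4) = 25

25


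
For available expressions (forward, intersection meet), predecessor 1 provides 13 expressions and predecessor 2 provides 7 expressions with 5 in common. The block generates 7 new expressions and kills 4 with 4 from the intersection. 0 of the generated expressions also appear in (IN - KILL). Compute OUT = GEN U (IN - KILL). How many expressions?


IN = intersection of predecessors = 5
IN - KILL = 5 - 4 = 1
|OUT| = |GEN| + |IN - KILL| - |GEN ∩ (IN - KILL)| = 7 + 1 - 0 = 8

8


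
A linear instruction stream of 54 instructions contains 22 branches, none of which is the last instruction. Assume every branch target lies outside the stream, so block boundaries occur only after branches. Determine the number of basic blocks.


With no in-sequence branch targets, the leaders are the first instruction plus the instruction after each branch.
Number of basic blocks = branches + 1
= 22 + 1 = 23

23


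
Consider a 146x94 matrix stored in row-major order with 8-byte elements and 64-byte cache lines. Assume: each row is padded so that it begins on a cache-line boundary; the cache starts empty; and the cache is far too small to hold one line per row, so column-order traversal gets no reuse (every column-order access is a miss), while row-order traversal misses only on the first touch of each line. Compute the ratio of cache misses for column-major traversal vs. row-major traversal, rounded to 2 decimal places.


Each row occupies 94 * 8 = 752 bytes and starts on a line boundary, so it spans ceil(752 / 64) = 12 cache lines.
Row-major traversal misses (one per line touched): 146 * ceil(94 * 8 / 64) = 1752
Column-major traversal misses (no reuse, every access misses): 146 * 94 = 13724
Ratio = 13724 / 1752 = 7.83

7.83


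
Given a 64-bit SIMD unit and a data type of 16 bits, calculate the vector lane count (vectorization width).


Width = SIMD bits / data type bits
= 64 / 16 = 4

4


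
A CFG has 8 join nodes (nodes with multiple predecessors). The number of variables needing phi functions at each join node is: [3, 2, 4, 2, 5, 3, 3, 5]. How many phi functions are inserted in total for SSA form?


Total phi functions = sum of phi functions at each join node
= 3 + 2 + 4 + 2 + 5 + 3 + 3 + 5 = 27

27


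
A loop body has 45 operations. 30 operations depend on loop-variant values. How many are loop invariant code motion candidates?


Invariant candidates = total - loop-dependent
= 45 - 30 = 15

15


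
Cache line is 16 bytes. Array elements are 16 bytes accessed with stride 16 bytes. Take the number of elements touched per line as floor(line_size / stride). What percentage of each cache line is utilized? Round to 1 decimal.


Elements per cache line = floor(16 / 16) = 1
Bytes used = 1 * 16 = 16
Utilization = 16 / 16 * 100 = 100.0%

100.0


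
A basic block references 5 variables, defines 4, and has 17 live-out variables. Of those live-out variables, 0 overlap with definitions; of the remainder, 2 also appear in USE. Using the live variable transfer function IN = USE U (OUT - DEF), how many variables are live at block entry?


OUT - DEF: 17 - 0 = 17
|IN| = |USE| + |OUT - DEF| - |USE ∩ (OUT - DEF)| = 5 + 17 - 2 = 20

20


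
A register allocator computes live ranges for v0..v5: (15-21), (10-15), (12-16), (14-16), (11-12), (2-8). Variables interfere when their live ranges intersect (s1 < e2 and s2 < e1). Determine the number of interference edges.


Check all pairs for overlapping intervals.
Two intervals (s1,e1) and (s2,e2) overlap if s1 < e2 and s2 < e1.
v0 (15-21) vs v1..v5: overlaps v2, v3 -> 2
v1 (10-15) vs v2..v5: overlaps v2, v3, v4 -> 3
v2 (12-16) vs v3..v5: overlaps v3 -> 1
v3 (14-16) vs v4..v5: overlaps none -> 0
v4 (11-12) vs v5: overlaps none -> 0
Total overlapping pairs = 2 + 3 + 1 + 0 + 0 = 6

6


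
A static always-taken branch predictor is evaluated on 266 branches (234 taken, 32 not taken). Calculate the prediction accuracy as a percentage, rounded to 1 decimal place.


Predictor: always-taken
Correct predictions = 234
Accuracy = 234 / 266 * 100 = 88.0%

88.0


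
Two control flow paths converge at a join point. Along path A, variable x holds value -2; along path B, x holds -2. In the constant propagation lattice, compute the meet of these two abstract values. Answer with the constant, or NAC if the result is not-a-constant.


Meet operation: if both paths give the same constant, result is that constant; if they differ, result is NAC (not-a-constant).
Path A: -2, Path B: -2 -> equal
Result: constant -> -2

-2


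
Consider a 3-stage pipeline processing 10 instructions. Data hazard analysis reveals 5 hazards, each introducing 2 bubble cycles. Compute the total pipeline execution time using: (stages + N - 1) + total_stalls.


Base cycles = 3 + 10 - 1 = 12
Total stalls = 5 * 2 = 10
Total = 12 + 10 = 22

22


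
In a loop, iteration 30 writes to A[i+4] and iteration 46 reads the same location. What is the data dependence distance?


Distance = read iteration - write iteration
= 46 - 30 = 16

16


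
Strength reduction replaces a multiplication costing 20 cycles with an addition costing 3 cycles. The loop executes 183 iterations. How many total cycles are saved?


Per-iteration saving = 20 - 3 = 17
Total saved = 183 * 17 = 3111

3111


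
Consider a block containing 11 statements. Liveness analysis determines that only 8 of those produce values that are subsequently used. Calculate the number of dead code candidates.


Dead code = total statements - live definitions
= 11 - 8 = 3

3


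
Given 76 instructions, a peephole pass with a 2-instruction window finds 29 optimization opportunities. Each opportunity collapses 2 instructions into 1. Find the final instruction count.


Each match removes 1 instructions.
Total removed = 29 * 1 = 29
Remaining = 76 - 29 = 47

47


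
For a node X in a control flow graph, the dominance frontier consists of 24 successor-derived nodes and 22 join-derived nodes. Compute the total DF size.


DF(X) = direct successor contributions + join point contributions
= 24 + 22 = 46

46


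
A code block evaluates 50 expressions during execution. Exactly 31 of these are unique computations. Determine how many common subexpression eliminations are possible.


CSE count = total expressions - unique expressions
= 50 - 31 = 19

19


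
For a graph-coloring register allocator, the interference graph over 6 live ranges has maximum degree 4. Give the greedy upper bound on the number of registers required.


Greedy coloring never needs more than (max_degree + 1) colors: when coloring a vertex, at most max_degree neighbors are already colored.
Upper bound = 4 + 1 = 5

5


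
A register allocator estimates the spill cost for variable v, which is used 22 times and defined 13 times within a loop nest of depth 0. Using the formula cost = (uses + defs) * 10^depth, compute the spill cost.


uses + defs = 22 + 13 = 35
10^0 = 1
Spill cost = 35 * 1 = 35

35


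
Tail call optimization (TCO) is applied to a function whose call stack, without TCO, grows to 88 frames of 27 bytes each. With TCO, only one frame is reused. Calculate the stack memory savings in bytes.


Without TCO: 88 * 27 = 2376 bytes
With TCO: reuse 1 frame = 27 bytes
Savings = 2376 - 27 = 2349

2349


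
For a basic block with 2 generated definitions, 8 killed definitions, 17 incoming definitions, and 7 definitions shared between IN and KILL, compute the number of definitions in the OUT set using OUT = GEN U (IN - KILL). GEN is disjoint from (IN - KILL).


IN - KILL: 17 - 7 = 10 surviving definitions
OUT = GEN + surviving = 2 + 10 = 12

12


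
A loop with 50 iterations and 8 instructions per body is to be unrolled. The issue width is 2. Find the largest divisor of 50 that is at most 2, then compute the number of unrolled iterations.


Largest divisor of 50 <= 2 is 2
New iterations = 50 / 2 = 25

25


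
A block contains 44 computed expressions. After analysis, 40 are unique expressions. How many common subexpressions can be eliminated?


CSE count = total expressions - unique expressions
= 44 - 40 = 4

4


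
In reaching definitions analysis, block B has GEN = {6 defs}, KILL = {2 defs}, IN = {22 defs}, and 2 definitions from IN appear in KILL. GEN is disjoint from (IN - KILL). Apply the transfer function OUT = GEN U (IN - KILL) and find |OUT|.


IN - KILL: 22 - 2 = 20 surviving definitions
OUT = GEN + surviving = 6 + 20 = 26

26


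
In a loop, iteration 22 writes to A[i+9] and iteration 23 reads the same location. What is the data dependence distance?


Distance = read iteration - write iteration
= 23 - 22 = 1

1


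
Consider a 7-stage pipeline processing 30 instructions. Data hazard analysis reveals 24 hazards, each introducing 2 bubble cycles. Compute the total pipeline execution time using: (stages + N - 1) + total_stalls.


Base cycles = 7 + 30 - 1 = 36
Total stalls = 24 * 2 = 48
Total = 36 + 48 = 84

84


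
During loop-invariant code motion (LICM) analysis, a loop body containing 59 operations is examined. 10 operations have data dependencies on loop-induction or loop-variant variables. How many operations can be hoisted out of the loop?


Invariant candidates = total - loop-dependent
= 59 - 10 = 49

49


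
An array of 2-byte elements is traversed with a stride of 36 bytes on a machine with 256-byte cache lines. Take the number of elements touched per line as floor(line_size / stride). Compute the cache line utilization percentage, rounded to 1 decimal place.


Elements per cache line = floor(256 / 36) = 7
Bytes used = 7 * 2 = 14
Utilization = 14 / 256 * 100 = 5.5%

5.5


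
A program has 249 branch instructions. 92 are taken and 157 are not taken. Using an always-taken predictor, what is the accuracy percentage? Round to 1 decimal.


Predictor: always-taken
Correct predictions = 92
Accuracy = 92 / 249 * 100 = 36.9%

36.9


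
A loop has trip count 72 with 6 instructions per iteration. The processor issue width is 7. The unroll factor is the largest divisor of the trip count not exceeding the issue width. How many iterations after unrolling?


Largest divisor of 72 <= 7 is 6
New iterations = 72 / 6 = 12

12


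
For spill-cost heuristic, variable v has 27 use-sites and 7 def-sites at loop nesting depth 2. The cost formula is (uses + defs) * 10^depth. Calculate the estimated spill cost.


uses + defs = 27 + 7 = 34
10^2 = 100
Spill cost = 34 * 100 = 3400

3400


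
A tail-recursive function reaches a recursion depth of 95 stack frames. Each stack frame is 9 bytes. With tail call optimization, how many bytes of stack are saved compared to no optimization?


Without TCO: 95 * 9 = 855 bytes
With TCO: reuse 1 frame = 9 bytes
Savings = 855 - 9 = 846

846


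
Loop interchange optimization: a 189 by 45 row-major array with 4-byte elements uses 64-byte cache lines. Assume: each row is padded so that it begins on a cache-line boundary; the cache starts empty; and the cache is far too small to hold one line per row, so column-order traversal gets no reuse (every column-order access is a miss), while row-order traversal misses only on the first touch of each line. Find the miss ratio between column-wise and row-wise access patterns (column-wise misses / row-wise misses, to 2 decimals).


Each row occupies 45 * 4 = 180 bytes and starts on a line boundary, so it spans ceil(180 / 64) = 3 cache lines.
Row-major traversal misses (one per line touched): 189 * ceil(45 * 4 / 64) = 567
Column-major traversal misses (no reuse, every access misses): 189 * 45 = 8505
Ratio = 8505 / 567 = 15.0

15.0


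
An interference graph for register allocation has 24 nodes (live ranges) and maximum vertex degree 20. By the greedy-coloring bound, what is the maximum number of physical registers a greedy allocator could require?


Greedy coloring never needs more than (max_degree + 1) colors: when coloring a vertex, at most max_degree neighbors are already colored.
Upper bound = 20 + 1 = 21

21


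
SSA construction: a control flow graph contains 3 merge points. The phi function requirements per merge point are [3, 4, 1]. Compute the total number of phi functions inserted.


Total phi functions = sum of phi functions at each join node
= 3 + 4 + 1 = 8

8


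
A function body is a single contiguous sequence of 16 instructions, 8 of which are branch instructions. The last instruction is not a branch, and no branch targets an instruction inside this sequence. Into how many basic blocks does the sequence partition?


With no in-sequence branch targets, the leaders are the first instruction plus the instruction after each branch.
Number of basic blocks = branches + 1
= 8 + 1 = 9

9


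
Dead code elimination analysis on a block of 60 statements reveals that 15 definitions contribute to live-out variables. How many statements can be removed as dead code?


Dead code = total statements - live definitions
= 60 - 15 = 45

45


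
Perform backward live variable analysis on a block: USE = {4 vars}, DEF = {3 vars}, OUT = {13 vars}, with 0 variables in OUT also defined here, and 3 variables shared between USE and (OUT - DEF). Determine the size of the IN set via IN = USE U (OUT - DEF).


OUT - DEF: 13 - 0 = 13
|IN| = |USE| + |OUT - DEF| - |USE ∩ (OUT - DEF)| = 4 + 13 - 3 = 14

14


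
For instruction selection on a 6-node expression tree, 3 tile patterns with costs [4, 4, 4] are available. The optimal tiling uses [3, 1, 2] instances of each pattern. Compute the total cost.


Total cost = sum(count_i * cost_i)
= 3*4 + 1*4 + 2*4
= 24

24


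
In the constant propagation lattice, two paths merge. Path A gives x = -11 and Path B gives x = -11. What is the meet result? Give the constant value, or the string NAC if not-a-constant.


Meet operation: if both paths give the same constant, result is that constant; if they differ, result is NAC (not-a-constant).
Path A: -11, Path B: -11 -> equal
Result: constant -> -11

-11


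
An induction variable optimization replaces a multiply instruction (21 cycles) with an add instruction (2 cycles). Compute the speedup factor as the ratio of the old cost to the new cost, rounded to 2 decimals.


Ratio = mult_cost / add_cost = 21 / 2 = 10.5

10.5


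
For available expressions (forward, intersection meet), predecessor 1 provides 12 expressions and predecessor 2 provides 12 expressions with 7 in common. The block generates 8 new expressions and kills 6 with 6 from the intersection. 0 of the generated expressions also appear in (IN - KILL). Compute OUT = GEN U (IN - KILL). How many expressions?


IN = intersection of predecessors = 7
IN - KILL = 7 - 6 = 1
|OUT| = |GEN| + |IN - KILL| - |GEN ∩ (IN - KILL)| = 8 + 1 - 0 = 9

9


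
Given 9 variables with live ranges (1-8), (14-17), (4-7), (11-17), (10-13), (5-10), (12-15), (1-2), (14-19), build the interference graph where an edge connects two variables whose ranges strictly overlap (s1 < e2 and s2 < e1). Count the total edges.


Check all pairs for overlapping intervals.
Two intervals (s1,e1) and (s2,e2) overlap if s1 < e2 and s2 < e1.
v0 (1-8) vs v1..v8: overlaps v2, v5, v7 -> 3
v1 (14-17) vs v2..v8: overlaps v3, v6, v8 -> 3
v2 (4-7) vs v3..v8: overlaps v5 -> 1
v3 (11-17) vs v4..v8: overlaps v4, v6, v8 -> 3
v4 (10-13) vs v5..v8: overlaps v6 -> 1
v5 (5-10) vs v6..v8: overlaps none -> 0
v6 (12-15) vs v7..v8: overlaps v8 -> 1
v7 (1-2) vs v8: overlaps none -> 0
Total overlapping pairs = 3 + 3 + 1 + 3 + 1 + 0 + 1 + 0 = 12

12


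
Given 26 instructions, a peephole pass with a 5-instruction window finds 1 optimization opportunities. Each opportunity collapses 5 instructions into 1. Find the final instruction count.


Each match removes 4 instructions.
Total removed = 1 * 4 = 4
Remaining = 26 - 4 = 22

22


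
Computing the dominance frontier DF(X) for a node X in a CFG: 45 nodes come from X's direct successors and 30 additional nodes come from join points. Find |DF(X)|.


DF(X) = direct successor contributions + join point contributions
= 45 + 30 = 75

75


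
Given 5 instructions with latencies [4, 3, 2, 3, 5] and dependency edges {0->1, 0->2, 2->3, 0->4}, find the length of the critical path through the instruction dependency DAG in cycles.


Compute longest path through dependency graph: dist(Ik) = max over predecessors of dist + latency(Ik).
dist(I0) = latency 4 = 4
dist(I1) = dist(I0) + 3 = 4 + 3 = 7
dist(I2) = dist(I0) + 2 = 4 + 2 = 6
dist(I3) = dist(I2) + 3 = 6 + 3 = 9
dist(I4) = dist(I0) + 5 = 4 + 5 = 9
Critical path = max dist = 9

9


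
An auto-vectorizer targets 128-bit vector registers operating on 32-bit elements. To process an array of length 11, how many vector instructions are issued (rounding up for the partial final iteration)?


Width = 128 / 32 = 4 elements per vector op
Iterations = ceil(11 / 4) = 3

3


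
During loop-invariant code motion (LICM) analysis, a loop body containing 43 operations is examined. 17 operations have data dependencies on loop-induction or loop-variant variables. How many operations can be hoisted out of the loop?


Invariant candidates = total - loop-dependent
= 43 - 17 = 26

26


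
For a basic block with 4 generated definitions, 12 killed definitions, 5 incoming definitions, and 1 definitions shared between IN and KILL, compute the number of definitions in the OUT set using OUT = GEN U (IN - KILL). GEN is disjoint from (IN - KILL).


IN - KILL: 5 - 1 = 4 surviving definitions
OUT = GEN + surviving = 4 + 4 = 8

8


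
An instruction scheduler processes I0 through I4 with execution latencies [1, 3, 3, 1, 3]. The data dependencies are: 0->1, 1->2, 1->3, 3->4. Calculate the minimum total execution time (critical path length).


Compute longest path through dependency graph: dist(Ik) = max over predecessors of dist + latency(Ik).
dist(I0) = latency 1 = 1
dist(I1) = dist(I0) + 3 = 1 + 3 = 4
dist(I2) = dist(I1) + 3 = 4 + 3 = 7
dist(I3) = dist(I1) + 1 = 4 + 1 = 5
dist(I4) = dist(I3) + 3 = 5 + 3 = 8
Critical path = max dist = 8

8


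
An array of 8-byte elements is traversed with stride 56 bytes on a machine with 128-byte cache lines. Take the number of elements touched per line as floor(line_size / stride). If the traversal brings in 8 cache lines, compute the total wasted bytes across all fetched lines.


Elements per line = floor(128 / 56) = 2
Bytes used per line = 2 * 8 = 16
Wasted per line = 128 - 16 = 112
Total wasted = 112 * 8 = 896

896


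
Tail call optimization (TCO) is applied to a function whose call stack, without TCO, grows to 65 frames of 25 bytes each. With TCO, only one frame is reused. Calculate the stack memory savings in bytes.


Without TCO: 65 * 25 = 1625 bytes
With TCO: reuse 1 frame = 25 bytes
Savings = 1625 - 25 = 1600

1600


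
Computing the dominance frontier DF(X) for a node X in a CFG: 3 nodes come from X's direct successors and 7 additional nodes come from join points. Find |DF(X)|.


DF(X) = direct successor contributions + join point contributions
= 3 + 7 = 10

10


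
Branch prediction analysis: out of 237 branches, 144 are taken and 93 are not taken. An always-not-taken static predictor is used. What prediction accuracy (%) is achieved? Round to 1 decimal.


Predictor: always-not-taken
Correct predictions = 93
Accuracy = 93 / 237 * 100 = 39.2%

39.2


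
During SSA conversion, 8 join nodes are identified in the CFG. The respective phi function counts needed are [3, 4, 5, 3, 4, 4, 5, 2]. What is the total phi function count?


Total phi functions = sum of phi functions at each join node
= 3 + 4 + 5 + 3 + 4 + 4 + 5 + 2 = 30

30


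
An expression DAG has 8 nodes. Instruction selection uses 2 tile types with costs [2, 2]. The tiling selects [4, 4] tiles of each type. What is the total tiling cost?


Total cost = sum(count_i * cost_i)
= 4*2 + 4*2
= 16

16


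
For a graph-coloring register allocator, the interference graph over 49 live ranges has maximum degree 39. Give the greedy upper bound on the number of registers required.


Greedy coloring never needs more than (max_degree + 1) colors: when coloring a vertex, at most max_degree neighbors are already colored.
Upper bound = 39 + 1 = 40

40


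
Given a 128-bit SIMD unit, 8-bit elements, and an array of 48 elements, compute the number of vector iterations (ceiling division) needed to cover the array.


Width = 128 / 8 = 16 elements per vector op
Iterations = ceil(48 / 16) = 3

3


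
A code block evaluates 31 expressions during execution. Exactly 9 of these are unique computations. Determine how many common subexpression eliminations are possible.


CSE count = total expressions - unique expressions
= 31 - 9 = 22

22


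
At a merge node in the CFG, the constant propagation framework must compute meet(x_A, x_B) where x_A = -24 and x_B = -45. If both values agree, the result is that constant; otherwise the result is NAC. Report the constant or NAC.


Meet operation: if both paths give the same constant, result is that constant; if they differ, result is NAC (not-a-constant).
Path A: -24, Path B: -45 -> differ
Result: not-a-constant -> NAC

NAC


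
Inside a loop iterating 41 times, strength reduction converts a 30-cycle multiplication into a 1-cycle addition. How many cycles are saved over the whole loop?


Per-iteration saving = 30 - 1 = 29
Total saved = 41 * 29 = 1189

1189


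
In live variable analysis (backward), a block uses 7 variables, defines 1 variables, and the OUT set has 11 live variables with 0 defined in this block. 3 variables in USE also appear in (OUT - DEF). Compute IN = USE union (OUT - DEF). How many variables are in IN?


OUT - DEF: 11 - 0 = 11
|IN| = |USE| + |OUT - DEF| - |USE ∩ (OUT - DEF)| = 7 + 11 - 3 = 15

15


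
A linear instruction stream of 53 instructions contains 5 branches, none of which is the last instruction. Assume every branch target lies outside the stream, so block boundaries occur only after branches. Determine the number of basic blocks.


With no in-sequence branch targets, the leaders are the first instruction plus the instruction after each branch.
Number of basic blocks = branches + 1
= 5 + 1 = 6

6


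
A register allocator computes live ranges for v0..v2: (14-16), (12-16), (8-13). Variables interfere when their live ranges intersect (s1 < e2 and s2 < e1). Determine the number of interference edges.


Check all pairs for overlapping intervals.
Two intervals (s1,e1) and (s2,e2) overlap if s1 < e2 and s2 < e1.
v0 (14-16) vs v1..v2: overlaps v1 -> 1
v1 (12-16) vs v2: overlaps v2 -> 1
Total overlapping pairs = 1 + 1 = 2

2


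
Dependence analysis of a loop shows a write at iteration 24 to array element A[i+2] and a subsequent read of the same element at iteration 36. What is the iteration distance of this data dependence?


Distance = read iteration - write iteration
= 36 - 24 = 12

12


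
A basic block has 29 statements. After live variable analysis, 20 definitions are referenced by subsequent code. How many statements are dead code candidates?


Dead code = total statements - live definitions
= 29 - 20 = 9

9


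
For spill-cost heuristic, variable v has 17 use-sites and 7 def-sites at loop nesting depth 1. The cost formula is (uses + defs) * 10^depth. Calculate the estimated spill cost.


uses + defs = 17 + 7 = 24
10^1 = 10
Spill cost = 24 * 10 = 240

240


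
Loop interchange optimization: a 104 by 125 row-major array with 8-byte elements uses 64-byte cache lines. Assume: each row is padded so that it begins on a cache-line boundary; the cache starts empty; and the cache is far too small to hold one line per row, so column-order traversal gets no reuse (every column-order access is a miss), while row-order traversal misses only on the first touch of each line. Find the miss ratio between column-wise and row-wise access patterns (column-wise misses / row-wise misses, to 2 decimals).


Each row occupies 125 * 8 = 1000 bytes and starts on a line boundary, so it spans ceil(1000 / 64) = 16 cache lines.
Row-major traversal misses (one per line touched): 104 * ceil(125 * 8 / 64) = 1664
Column-major traversal misses (no reuse, every access misses): 104 * 125 = 13000
Ratio = 13000 / 1664 = 7.81

7.81


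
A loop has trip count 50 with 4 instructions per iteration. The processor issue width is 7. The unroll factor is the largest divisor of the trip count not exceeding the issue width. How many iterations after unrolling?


Largest divisor of 50 <= 7 is 5
New iterations = 50 / 5 = 10

10


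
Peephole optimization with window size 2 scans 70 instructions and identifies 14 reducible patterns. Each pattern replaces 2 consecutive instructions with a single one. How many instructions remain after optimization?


Each match removes 1 instructions.
Total removed = 14 * 1 = 14
Remaining = 70 - 14 = 56

56


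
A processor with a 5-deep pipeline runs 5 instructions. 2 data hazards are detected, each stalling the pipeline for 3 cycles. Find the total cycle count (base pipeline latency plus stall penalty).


Base cycles = 5 + 5 - 1 = 9
Total stalls = 2 * 3 = 6
Total = 9 + 6 = 15

15


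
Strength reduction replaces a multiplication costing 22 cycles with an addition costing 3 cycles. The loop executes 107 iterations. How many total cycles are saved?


Per-iteration saving = 22 - 3 = 19
Total saved = 107 * 19 = 2033

2033


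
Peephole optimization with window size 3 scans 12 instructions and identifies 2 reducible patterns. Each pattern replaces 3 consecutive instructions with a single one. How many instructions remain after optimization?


Each match removes 2 instructions.
Total removed = 2 * 2 = 4
Remaining = 12 - 4 = 8

8


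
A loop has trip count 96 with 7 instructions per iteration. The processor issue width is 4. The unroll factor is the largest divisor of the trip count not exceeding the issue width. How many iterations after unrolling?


Largest divisor of 96 <= 4 is 4
New iterations = 96 / 4 = 24

24


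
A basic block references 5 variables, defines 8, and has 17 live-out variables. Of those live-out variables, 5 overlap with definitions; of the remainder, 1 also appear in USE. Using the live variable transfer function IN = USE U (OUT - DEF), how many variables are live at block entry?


OUT - DEF: 17 - 5 = 12
|IN| = |USE| + |OUT - DEF| - |USE ∩ (OUT - DEF)| = 5 + 12 - 1 = 16

16


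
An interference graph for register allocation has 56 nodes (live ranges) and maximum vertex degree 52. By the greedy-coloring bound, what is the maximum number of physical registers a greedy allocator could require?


Greedy coloring never needs more than (max_degree + 1) colors: when coloring a vertex, at most max_degree neighbors are already colored.
Upper bound = 52 + 1 = 53

53


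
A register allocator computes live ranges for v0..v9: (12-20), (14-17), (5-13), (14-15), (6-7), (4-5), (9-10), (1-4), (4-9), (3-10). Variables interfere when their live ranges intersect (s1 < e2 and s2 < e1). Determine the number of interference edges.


Check all pairs for overlapping intervals.
Two intervals (s1,e1) and (s2,e2) overlap if s1 < e2 and s2 < e1.
v0 (12-20) vs v1..v9: overlaps v1, v2, v3 -> 3
v1 (14-17) vs v2..v9: overlaps v3 -> 1
v2 (5-13) vs v3..v9: overlaps v4, v6, v8, v9 -> 4
v3 (14-15) vs v4..v9: overlaps none -> 0
v4 (6-7) vs v5..v9: overlaps v8, v9 -> 2
v5 (4-5) vs v6..v9: overlaps v8, v9 -> 2
v6 (9-10) vs v7..v9: overlaps v9 -> 1
v7 (1-4) vs v8..v9: overlaps v9 -> 1
v8 (4-9) vs v9: overlaps v9 -> 1
Total overlapping pairs = 3 + 1 + 4 + 0 + 2 + 2 + 1 + 1 + 1 = 15

15


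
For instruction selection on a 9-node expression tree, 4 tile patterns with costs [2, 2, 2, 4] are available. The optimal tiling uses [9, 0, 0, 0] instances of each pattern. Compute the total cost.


Total cost = sum(count_i * cost_i)
= 9*2 + 0*2 + 0*2 + 0*4
= 18

18


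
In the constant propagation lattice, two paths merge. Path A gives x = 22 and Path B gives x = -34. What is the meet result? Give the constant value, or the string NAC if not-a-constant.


Meet operation: if both paths give the same constant, result is that constant; if they differ, result is NAC (not-a-constant).
Path A: 22, Path B: -34 -> differ
Result: not-a-constant -> NAC

NAC


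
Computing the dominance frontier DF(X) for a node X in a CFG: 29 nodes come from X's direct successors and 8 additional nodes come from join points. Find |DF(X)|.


DF(X) = direct successor contributions + join point contributions
= 29 + 8 = 37

37


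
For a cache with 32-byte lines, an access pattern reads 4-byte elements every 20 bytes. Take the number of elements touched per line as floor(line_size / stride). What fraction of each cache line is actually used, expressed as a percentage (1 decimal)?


Elements per cache line = floor(32 / 20) = 1
Bytes used = 1 * 4 = 4
Utilization = 4 / 32 * 100 = 12.5%

12.5


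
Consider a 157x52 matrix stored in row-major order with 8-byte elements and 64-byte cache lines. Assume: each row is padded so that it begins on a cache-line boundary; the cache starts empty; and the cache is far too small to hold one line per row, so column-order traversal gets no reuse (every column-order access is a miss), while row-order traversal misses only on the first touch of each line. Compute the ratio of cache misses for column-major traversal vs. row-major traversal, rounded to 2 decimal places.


Each row occupies 52 * 8 = 416 bytes and starts on a line boundary, so it spans ceil(416 / 64) = 7 cache lines.
Row-major traversal misses (one per line touched): 157 * ceil(52 * 8 / 64) = 1099
Column-major traversal misses (no reuse, every access misses): 157 * 52 = 8164
Ratio = 8164 / 1099 = 7.43

7.43


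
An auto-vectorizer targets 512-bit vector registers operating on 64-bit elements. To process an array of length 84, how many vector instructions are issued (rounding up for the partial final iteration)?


Width = 512 / 64 = 8 elements per vector op
Iterations = ceil(84 / 8) = 11

11


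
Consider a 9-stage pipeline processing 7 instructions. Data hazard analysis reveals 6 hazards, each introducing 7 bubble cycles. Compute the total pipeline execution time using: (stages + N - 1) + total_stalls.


Base cycles = 9 + 7 - 1 = 15
Total stalls = 6 * 7 = 42
Total = 15 + 42 = 57

57


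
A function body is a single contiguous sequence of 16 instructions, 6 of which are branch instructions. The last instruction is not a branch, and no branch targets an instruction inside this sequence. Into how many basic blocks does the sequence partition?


With no in-sequence branch targets, the leaders are the first instruction plus the instruction after each branch.
Number of basic blocks = branches + 1
= 6 + 1 = 7

7


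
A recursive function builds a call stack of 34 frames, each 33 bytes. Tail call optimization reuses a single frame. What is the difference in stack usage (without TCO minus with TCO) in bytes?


Without TCO: 34 * 33 = 1122 bytes
With TCO: reuse 1 frame = 33 bytes
Savings = 1122 - 33 = 1089

1089


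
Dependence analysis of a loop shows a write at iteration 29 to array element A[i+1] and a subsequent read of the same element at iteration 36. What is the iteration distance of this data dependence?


Distance = read iteration - write iteration
= 36 - 29 = 7

7


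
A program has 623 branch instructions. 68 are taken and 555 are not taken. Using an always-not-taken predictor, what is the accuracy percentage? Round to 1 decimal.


Predictor: always-not-taken
Correct predictions = 555
Accuracy = 555 / 623 * 100 = 89.1%

89.1


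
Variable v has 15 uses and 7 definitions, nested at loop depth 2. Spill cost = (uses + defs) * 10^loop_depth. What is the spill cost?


uses + defs = 15 + 7 = 22
10^2 = 100
Spill cost = 22 * 100 = 2200

2200


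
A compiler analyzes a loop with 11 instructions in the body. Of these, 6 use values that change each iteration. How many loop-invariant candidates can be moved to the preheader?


Invariant candidates = total - loop-dependent
= 11 - 6 = 5

5


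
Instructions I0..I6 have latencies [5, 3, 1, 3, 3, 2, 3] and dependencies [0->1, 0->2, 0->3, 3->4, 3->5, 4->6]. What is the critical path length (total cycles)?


Compute longest path through dependency graph: dist(Ik) = max over predecessors of dist + latency(Ik).
dist(I0) = latency 5 = 5
dist(I1) = dist(I0) + 3 = 5 + 3 = 8
dist(I2) = dist(I0) + 1 = 5 + 1 = 6
dist(I3) = dist(I0) + 3 = 5 + 3 = 8
dist(I4) = dist(I3) + 3 = 8 + 3 = 11
dist(I5) = dist(I3) + 2 = 8 + 2 = 10
dist(I6) = dist(I4) + 3 = 11 + 3 = 14
Critical path = max dist = 14

14


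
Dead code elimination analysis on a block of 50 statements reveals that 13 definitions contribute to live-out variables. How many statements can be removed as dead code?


Dead code = total statements - live definitions
= 50 - 13 = 37

37


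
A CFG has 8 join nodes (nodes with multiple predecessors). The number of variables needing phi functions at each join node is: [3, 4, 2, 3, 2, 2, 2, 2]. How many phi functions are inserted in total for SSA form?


Total phi functions = sum of phi functions at each join node
= 3 + 4 + 2 + 3 + 2 + 2 + 2 + 2 = 20

20


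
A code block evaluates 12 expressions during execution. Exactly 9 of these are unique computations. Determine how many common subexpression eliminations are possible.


CSE count = total expressions - unique expressions
= 12 - 9 = 3

3


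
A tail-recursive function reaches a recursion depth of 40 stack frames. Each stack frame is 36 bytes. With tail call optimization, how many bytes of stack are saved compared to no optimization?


Without TCO: 40 * 36 = 1440 bytes
With TCO: reuse 1 frame = 36 bytes
Savings = 1440 - 36 = 1404

1404


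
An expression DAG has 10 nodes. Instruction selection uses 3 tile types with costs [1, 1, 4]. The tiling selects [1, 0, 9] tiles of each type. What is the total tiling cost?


Total cost = sum(count_i * cost_i)
= 1*1 + 0*1 + 9*4
= 37

37


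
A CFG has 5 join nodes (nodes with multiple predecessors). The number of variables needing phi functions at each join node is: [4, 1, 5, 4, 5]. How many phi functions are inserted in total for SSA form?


Total phi functions = sum of phi functions at each join node
= 4 + 1 + 5 + 4 + 5 = 19

19


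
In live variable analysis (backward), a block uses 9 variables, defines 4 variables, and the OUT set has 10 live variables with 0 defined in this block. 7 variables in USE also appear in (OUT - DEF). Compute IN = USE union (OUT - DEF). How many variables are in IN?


OUT - DEF: 10 - 0 = 10
|IN| = |USE| + |OUT - DEF| - |USE ∩ (OUT - DEF)| = 9 + 10 - 7 = 12

12


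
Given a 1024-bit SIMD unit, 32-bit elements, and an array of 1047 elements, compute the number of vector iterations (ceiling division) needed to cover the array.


Width = 1024 / 32 = 32 elements per vector op
Iterations = ceil(1047 / 32) = 33

33


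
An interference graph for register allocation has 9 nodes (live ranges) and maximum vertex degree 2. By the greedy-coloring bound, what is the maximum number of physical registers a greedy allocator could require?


Greedy coloring never needs more than (max_degree + 1) colors: when coloring a vertex, at most max_degree neighbors are already colored.
Upper bound = 2 + 1 = 3

3


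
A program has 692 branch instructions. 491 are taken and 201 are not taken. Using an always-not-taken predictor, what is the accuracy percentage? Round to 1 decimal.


Predictor: always-not-taken
Correct predictions = 201
Accuracy = 201 / 692 * 100 = 29.0%

29.0


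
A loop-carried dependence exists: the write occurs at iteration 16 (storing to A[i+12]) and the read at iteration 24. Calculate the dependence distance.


Distance = read iteration - write iteration
= 24 - 16 = 8

8


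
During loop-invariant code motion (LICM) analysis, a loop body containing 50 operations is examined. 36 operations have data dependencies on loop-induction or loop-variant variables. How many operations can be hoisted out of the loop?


Invariant candidates = total - loop-dependent
= 50 - 36 = 14

14


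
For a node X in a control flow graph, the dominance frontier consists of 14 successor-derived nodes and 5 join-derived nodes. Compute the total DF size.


DF(X) = direct successor contributions + join point contributions
= 14 + 5 = 19

19


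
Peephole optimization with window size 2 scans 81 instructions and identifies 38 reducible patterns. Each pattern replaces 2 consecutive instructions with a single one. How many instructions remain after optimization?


Each match removes 1 instructions.
Total removed = 38 * 1 = 38
Remaining = 81 - 38 = 43

43


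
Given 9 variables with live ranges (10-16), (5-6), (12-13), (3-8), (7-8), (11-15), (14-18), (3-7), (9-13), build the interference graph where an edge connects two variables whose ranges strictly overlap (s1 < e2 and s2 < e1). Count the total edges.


Check all pairs for overlapping intervals.
Two intervals (s1,e1) and (s2,e2) overlap if s1 < e2 and s2 < e1.
v0 (10-16) vs v1..v8: overlaps v2, v5, v6, v8 -> 4
v1 (5-6) vs v2..v8: overlaps v3, v7 -> 2
v2 (12-13) vs v3..v8: overlaps v5, v8 -> 2
v3 (3-8) vs v4..v8: overlaps v4, v7 -> 2
v4 (7-8) vs v5..v8: overlaps none -> 0
v5 (11-15) vs v6..v8: overlaps v6, v8 -> 2
v6 (14-18) vs v7..v8: overlaps none -> 0
v7 (3-7) vs v8: overlaps none -> 0
Total overlapping pairs = 4 + 2 + 2 + 2 + 0 + 2 + 0 + 0 = 12

12


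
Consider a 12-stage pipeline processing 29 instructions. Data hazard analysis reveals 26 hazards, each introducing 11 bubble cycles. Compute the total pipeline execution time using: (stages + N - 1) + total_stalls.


Base cycles = 12 + 29 - 1 = 40
Total stalls = 26 * 11 = 286
Total = 40 + 286 = 326

326


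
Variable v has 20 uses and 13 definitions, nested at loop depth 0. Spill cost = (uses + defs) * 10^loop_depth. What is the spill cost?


uses + defs = 20 + 13 = 33
10^0 = 1
Spill cost = 33 * 1 = 33

33


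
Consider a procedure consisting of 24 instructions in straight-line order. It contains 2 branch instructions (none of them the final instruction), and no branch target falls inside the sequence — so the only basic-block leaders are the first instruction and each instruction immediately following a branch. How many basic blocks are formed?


With no in-sequence branch targets, the leaders are the first instruction plus the instruction after each branch.
Number of basic blocks = branches + 1
= 2 + 1 = 3

3
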